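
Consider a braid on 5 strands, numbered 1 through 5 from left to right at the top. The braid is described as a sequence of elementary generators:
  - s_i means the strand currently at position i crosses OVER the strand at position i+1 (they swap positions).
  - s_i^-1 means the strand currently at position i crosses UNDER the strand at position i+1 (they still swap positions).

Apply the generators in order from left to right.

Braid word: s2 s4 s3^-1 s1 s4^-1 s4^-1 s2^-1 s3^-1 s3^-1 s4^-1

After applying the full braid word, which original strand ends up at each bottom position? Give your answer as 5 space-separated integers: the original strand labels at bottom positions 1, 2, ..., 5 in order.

Answer: 3 5 1 4 2

Derivation:
Gen 1 (s2): strand 2 crosses over strand 3. Perm now: [1 3 2 4 5]
Gen 2 (s4): strand 4 crosses over strand 5. Perm now: [1 3 2 5 4]
Gen 3 (s3^-1): strand 2 crosses under strand 5. Perm now: [1 3 5 2 4]
Gen 4 (s1): strand 1 crosses over strand 3. Perm now: [3 1 5 2 4]
Gen 5 (s4^-1): strand 2 crosses under strand 4. Perm now: [3 1 5 4 2]
Gen 6 (s4^-1): strand 4 crosses under strand 2. Perm now: [3 1 5 2 4]
Gen 7 (s2^-1): strand 1 crosses under strand 5. Perm now: [3 5 1 2 4]
Gen 8 (s3^-1): strand 1 crosses under strand 2. Perm now: [3 5 2 1 4]
Gen 9 (s3^-1): strand 2 crosses under strand 1. Perm now: [3 5 1 2 4]
Gen 10 (s4^-1): strand 2 crosses under strand 4. Perm now: [3 5 1 4 2]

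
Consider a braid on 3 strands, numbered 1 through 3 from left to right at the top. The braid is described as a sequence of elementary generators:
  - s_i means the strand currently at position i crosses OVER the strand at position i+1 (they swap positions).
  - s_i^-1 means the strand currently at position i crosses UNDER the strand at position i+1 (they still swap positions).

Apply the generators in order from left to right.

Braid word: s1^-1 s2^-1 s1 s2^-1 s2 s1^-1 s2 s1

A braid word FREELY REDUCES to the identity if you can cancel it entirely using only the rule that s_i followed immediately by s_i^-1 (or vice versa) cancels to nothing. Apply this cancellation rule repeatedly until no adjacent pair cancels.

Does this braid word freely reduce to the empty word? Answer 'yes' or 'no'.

Answer: yes

Derivation:
Gen 1 (s1^-1): push. Stack: [s1^-1]
Gen 2 (s2^-1): push. Stack: [s1^-1 s2^-1]
Gen 3 (s1): push. Stack: [s1^-1 s2^-1 s1]
Gen 4 (s2^-1): push. Stack: [s1^-1 s2^-1 s1 s2^-1]
Gen 5 (s2): cancels prior s2^-1. Stack: [s1^-1 s2^-1 s1]
Gen 6 (s1^-1): cancels prior s1. Stack: [s1^-1 s2^-1]
Gen 7 (s2): cancels prior s2^-1. Stack: [s1^-1]
Gen 8 (s1): cancels prior s1^-1. Stack: []
Reduced word: (empty)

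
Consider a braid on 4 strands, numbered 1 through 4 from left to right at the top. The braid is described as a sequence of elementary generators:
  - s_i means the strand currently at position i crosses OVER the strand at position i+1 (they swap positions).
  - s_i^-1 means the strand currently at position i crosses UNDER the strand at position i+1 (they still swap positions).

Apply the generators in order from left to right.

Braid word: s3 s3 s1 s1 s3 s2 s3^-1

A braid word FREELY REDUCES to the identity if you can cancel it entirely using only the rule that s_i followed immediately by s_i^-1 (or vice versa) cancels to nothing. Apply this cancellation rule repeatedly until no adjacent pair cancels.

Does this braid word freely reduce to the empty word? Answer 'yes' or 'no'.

Gen 1 (s3): push. Stack: [s3]
Gen 2 (s3): push. Stack: [s3 s3]
Gen 3 (s1): push. Stack: [s3 s3 s1]
Gen 4 (s1): push. Stack: [s3 s3 s1 s1]
Gen 5 (s3): push. Stack: [s3 s3 s1 s1 s3]
Gen 6 (s2): push. Stack: [s3 s3 s1 s1 s3 s2]
Gen 7 (s3^-1): push. Stack: [s3 s3 s1 s1 s3 s2 s3^-1]
Reduced word: s3 s3 s1 s1 s3 s2 s3^-1

Answer: no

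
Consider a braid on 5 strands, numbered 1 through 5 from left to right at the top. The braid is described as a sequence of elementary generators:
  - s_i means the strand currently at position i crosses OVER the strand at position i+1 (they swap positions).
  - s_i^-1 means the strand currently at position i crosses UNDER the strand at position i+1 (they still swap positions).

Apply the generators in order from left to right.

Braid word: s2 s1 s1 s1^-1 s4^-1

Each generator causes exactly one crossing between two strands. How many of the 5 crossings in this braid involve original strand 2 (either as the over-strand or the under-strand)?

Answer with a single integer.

Gen 1: crossing 2x3. Involves strand 2? yes. Count so far: 1
Gen 2: crossing 1x3. Involves strand 2? no. Count so far: 1
Gen 3: crossing 3x1. Involves strand 2? no. Count so far: 1
Gen 4: crossing 1x3. Involves strand 2? no. Count so far: 1
Gen 5: crossing 4x5. Involves strand 2? no. Count so far: 1

Answer: 1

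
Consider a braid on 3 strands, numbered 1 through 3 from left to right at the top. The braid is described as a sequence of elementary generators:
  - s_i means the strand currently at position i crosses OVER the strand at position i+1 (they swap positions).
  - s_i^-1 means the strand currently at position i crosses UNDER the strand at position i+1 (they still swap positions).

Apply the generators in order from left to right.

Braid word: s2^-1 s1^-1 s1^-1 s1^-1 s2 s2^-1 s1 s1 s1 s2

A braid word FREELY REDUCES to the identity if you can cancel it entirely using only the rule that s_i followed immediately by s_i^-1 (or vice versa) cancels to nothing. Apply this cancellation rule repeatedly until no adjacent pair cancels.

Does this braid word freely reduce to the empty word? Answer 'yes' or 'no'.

Gen 1 (s2^-1): push. Stack: [s2^-1]
Gen 2 (s1^-1): push. Stack: [s2^-1 s1^-1]
Gen 3 (s1^-1): push. Stack: [s2^-1 s1^-1 s1^-1]
Gen 4 (s1^-1): push. Stack: [s2^-1 s1^-1 s1^-1 s1^-1]
Gen 5 (s2): push. Stack: [s2^-1 s1^-1 s1^-1 s1^-1 s2]
Gen 6 (s2^-1): cancels prior s2. Stack: [s2^-1 s1^-1 s1^-1 s1^-1]
Gen 7 (s1): cancels prior s1^-1. Stack: [s2^-1 s1^-1 s1^-1]
Gen 8 (s1): cancels prior s1^-1. Stack: [s2^-1 s1^-1]
Gen 9 (s1): cancels prior s1^-1. Stack: [s2^-1]
Gen 10 (s2): cancels prior s2^-1. Stack: []
Reduced word: (empty)

Answer: yes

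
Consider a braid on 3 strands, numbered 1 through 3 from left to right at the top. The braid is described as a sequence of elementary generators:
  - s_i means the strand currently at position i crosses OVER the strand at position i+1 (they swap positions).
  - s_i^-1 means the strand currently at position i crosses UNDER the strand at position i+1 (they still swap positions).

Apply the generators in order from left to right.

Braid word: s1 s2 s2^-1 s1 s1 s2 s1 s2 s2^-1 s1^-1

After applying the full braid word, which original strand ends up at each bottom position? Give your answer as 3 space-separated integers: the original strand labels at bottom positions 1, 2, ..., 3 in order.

Gen 1 (s1): strand 1 crosses over strand 2. Perm now: [2 1 3]
Gen 2 (s2): strand 1 crosses over strand 3. Perm now: [2 3 1]
Gen 3 (s2^-1): strand 3 crosses under strand 1. Perm now: [2 1 3]
Gen 4 (s1): strand 2 crosses over strand 1. Perm now: [1 2 3]
Gen 5 (s1): strand 1 crosses over strand 2. Perm now: [2 1 3]
Gen 6 (s2): strand 1 crosses over strand 3. Perm now: [2 3 1]
Gen 7 (s1): strand 2 crosses over strand 3. Perm now: [3 2 1]
Gen 8 (s2): strand 2 crosses over strand 1. Perm now: [3 1 2]
Gen 9 (s2^-1): strand 1 crosses under strand 2. Perm now: [3 2 1]
Gen 10 (s1^-1): strand 3 crosses under strand 2. Perm now: [2 3 1]

Answer: 2 3 1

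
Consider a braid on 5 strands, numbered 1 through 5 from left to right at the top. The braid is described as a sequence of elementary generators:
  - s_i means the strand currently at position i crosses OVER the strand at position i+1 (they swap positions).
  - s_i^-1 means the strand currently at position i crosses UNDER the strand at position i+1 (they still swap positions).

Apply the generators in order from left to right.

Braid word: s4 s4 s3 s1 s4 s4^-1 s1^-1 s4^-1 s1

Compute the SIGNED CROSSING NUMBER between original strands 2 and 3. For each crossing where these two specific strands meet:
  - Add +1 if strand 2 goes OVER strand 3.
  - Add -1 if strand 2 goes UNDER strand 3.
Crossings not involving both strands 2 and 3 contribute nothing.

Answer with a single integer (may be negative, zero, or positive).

Gen 1: crossing 4x5. Both 2&3? no. Sum: 0
Gen 2: crossing 5x4. Both 2&3? no. Sum: 0
Gen 3: crossing 3x4. Both 2&3? no. Sum: 0
Gen 4: crossing 1x2. Both 2&3? no. Sum: 0
Gen 5: crossing 3x5. Both 2&3? no. Sum: 0
Gen 6: crossing 5x3. Both 2&3? no. Sum: 0
Gen 7: crossing 2x1. Both 2&3? no. Sum: 0
Gen 8: crossing 3x5. Both 2&3? no. Sum: 0
Gen 9: crossing 1x2. Both 2&3? no. Sum: 0

Answer: 0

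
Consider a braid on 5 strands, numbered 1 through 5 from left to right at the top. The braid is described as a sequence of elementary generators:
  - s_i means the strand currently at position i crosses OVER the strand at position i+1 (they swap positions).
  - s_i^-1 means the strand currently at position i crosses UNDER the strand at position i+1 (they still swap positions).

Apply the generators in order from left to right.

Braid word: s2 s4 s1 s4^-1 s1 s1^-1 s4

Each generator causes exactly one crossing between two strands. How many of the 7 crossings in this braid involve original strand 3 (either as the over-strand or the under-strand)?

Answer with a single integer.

Answer: 4

Derivation:
Gen 1: crossing 2x3. Involves strand 3? yes. Count so far: 1
Gen 2: crossing 4x5. Involves strand 3? no. Count so far: 1
Gen 3: crossing 1x3. Involves strand 3? yes. Count so far: 2
Gen 4: crossing 5x4. Involves strand 3? no. Count so far: 2
Gen 5: crossing 3x1. Involves strand 3? yes. Count so far: 3
Gen 6: crossing 1x3. Involves strand 3? yes. Count so far: 4
Gen 7: crossing 4x5. Involves strand 3? no. Count so far: 4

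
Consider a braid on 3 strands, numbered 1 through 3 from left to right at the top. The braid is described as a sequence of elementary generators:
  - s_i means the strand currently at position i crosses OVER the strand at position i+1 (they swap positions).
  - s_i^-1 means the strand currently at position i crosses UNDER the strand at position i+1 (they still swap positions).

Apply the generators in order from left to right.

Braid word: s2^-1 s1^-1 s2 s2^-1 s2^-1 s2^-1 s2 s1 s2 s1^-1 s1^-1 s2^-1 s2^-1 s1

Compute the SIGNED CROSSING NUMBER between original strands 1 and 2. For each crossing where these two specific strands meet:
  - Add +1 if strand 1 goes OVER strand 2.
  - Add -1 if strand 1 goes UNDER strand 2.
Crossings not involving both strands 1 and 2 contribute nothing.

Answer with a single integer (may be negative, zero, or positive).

Gen 1: crossing 2x3. Both 1&2? no. Sum: 0
Gen 2: crossing 1x3. Both 1&2? no. Sum: 0
Gen 3: 1 over 2. Both 1&2? yes. Contrib: +1. Sum: 1
Gen 4: 2 under 1. Both 1&2? yes. Contrib: +1. Sum: 2
Gen 5: 1 under 2. Both 1&2? yes. Contrib: -1. Sum: 1
Gen 6: 2 under 1. Both 1&2? yes. Contrib: +1. Sum: 2
Gen 7: 1 over 2. Both 1&2? yes. Contrib: +1. Sum: 3
Gen 8: crossing 3x2. Both 1&2? no. Sum: 3
Gen 9: crossing 3x1. Both 1&2? no. Sum: 3
Gen 10: 2 under 1. Both 1&2? yes. Contrib: +1. Sum: 4
Gen 11: 1 under 2. Both 1&2? yes. Contrib: -1. Sum: 3
Gen 12: crossing 1x3. Both 1&2? no. Sum: 3
Gen 13: crossing 3x1. Both 1&2? no. Sum: 3
Gen 14: 2 over 1. Both 1&2? yes. Contrib: -1. Sum: 2

Answer: 2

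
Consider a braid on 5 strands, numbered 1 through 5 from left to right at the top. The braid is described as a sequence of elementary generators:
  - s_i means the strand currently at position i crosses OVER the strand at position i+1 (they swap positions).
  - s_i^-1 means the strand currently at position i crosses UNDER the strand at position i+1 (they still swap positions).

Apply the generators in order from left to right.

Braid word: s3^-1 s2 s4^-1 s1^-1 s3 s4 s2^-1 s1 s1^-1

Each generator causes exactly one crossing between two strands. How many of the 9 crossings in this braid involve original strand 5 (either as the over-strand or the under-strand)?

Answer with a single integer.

Answer: 5

Derivation:
Gen 1: crossing 3x4. Involves strand 5? no. Count so far: 0
Gen 2: crossing 2x4. Involves strand 5? no. Count so far: 0
Gen 3: crossing 3x5. Involves strand 5? yes. Count so far: 1
Gen 4: crossing 1x4. Involves strand 5? no. Count so far: 1
Gen 5: crossing 2x5. Involves strand 5? yes. Count so far: 2
Gen 6: crossing 2x3. Involves strand 5? no. Count so far: 2
Gen 7: crossing 1x5. Involves strand 5? yes. Count so far: 3
Gen 8: crossing 4x5. Involves strand 5? yes. Count so far: 4
Gen 9: crossing 5x4. Involves strand 5? yes. Count so far: 5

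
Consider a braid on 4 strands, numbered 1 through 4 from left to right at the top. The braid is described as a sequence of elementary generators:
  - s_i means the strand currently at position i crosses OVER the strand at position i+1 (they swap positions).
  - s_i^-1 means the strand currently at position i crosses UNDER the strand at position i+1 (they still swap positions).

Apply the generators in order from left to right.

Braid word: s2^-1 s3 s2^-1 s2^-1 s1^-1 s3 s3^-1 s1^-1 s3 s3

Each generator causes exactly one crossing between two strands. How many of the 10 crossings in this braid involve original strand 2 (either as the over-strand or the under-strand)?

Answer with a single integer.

Gen 1: crossing 2x3. Involves strand 2? yes. Count so far: 1
Gen 2: crossing 2x4. Involves strand 2? yes. Count so far: 2
Gen 3: crossing 3x4. Involves strand 2? no. Count so far: 2
Gen 4: crossing 4x3. Involves strand 2? no. Count so far: 2
Gen 5: crossing 1x3. Involves strand 2? no. Count so far: 2
Gen 6: crossing 4x2. Involves strand 2? yes. Count so far: 3
Gen 7: crossing 2x4. Involves strand 2? yes. Count so far: 4
Gen 8: crossing 3x1. Involves strand 2? no. Count so far: 4
Gen 9: crossing 4x2. Involves strand 2? yes. Count so far: 5
Gen 10: crossing 2x4. Involves strand 2? yes. Count so far: 6

Answer: 6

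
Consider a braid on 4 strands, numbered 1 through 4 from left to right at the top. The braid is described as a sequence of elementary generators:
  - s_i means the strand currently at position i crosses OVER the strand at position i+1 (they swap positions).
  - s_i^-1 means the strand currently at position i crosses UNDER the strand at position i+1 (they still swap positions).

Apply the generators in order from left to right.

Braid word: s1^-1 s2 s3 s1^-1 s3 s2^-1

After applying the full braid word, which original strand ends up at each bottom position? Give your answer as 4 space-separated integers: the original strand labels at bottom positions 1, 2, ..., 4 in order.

Gen 1 (s1^-1): strand 1 crosses under strand 2. Perm now: [2 1 3 4]
Gen 2 (s2): strand 1 crosses over strand 3. Perm now: [2 3 1 4]
Gen 3 (s3): strand 1 crosses over strand 4. Perm now: [2 3 4 1]
Gen 4 (s1^-1): strand 2 crosses under strand 3. Perm now: [3 2 4 1]
Gen 5 (s3): strand 4 crosses over strand 1. Perm now: [3 2 1 4]
Gen 6 (s2^-1): strand 2 crosses under strand 1. Perm now: [3 1 2 4]

Answer: 3 1 2 4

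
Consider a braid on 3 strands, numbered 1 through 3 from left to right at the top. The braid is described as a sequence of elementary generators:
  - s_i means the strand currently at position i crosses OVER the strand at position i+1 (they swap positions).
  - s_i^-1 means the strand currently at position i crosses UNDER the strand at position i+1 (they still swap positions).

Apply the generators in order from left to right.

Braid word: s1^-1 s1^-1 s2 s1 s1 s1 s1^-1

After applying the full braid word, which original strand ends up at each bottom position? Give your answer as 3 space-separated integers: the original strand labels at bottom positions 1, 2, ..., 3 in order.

Answer: 1 3 2

Derivation:
Gen 1 (s1^-1): strand 1 crosses under strand 2. Perm now: [2 1 3]
Gen 2 (s1^-1): strand 2 crosses under strand 1. Perm now: [1 2 3]
Gen 3 (s2): strand 2 crosses over strand 3. Perm now: [1 3 2]
Gen 4 (s1): strand 1 crosses over strand 3. Perm now: [3 1 2]
Gen 5 (s1): strand 3 crosses over strand 1. Perm now: [1 3 2]
Gen 6 (s1): strand 1 crosses over strand 3. Perm now: [3 1 2]
Gen 7 (s1^-1): strand 3 crosses under strand 1. Perm now: [1 3 2]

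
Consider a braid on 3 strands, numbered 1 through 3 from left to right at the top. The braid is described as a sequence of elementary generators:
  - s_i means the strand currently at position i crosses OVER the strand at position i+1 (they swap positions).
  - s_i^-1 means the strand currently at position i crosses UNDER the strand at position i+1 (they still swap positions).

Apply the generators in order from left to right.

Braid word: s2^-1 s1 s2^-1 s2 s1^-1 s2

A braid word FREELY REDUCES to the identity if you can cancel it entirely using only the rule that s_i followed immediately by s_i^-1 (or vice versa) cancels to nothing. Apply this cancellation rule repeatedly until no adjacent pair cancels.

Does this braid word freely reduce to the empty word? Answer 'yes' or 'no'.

Answer: yes

Derivation:
Gen 1 (s2^-1): push. Stack: [s2^-1]
Gen 2 (s1): push. Stack: [s2^-1 s1]
Gen 3 (s2^-1): push. Stack: [s2^-1 s1 s2^-1]
Gen 4 (s2): cancels prior s2^-1. Stack: [s2^-1 s1]
Gen 5 (s1^-1): cancels prior s1. Stack: [s2^-1]
Gen 6 (s2): cancels prior s2^-1. Stack: []
Reduced word: (empty)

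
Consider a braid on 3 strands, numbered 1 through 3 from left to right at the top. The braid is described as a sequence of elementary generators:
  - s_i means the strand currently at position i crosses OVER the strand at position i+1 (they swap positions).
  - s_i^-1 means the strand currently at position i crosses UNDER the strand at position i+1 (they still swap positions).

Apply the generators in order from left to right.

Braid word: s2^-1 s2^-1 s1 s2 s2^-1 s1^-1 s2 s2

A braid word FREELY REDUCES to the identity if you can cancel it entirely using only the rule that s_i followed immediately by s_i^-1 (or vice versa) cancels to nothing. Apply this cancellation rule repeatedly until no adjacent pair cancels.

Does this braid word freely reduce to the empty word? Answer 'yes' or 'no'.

Answer: yes

Derivation:
Gen 1 (s2^-1): push. Stack: [s2^-1]
Gen 2 (s2^-1): push. Stack: [s2^-1 s2^-1]
Gen 3 (s1): push. Stack: [s2^-1 s2^-1 s1]
Gen 4 (s2): push. Stack: [s2^-1 s2^-1 s1 s2]
Gen 5 (s2^-1): cancels prior s2. Stack: [s2^-1 s2^-1 s1]
Gen 6 (s1^-1): cancels prior s1. Stack: [s2^-1 s2^-1]
Gen 7 (s2): cancels prior s2^-1. Stack: [s2^-1]
Gen 8 (s2): cancels prior s2^-1. Stack: []
Reduced word: (empty)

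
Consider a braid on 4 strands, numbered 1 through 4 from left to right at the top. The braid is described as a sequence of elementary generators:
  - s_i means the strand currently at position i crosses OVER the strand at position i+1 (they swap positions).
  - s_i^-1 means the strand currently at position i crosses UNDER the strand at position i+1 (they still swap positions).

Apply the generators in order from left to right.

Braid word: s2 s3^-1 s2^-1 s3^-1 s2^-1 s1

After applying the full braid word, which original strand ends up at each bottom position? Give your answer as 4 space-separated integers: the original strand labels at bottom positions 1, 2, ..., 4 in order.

Gen 1 (s2): strand 2 crosses over strand 3. Perm now: [1 3 2 4]
Gen 2 (s3^-1): strand 2 crosses under strand 4. Perm now: [1 3 4 2]
Gen 3 (s2^-1): strand 3 crosses under strand 4. Perm now: [1 4 3 2]
Gen 4 (s3^-1): strand 3 crosses under strand 2. Perm now: [1 4 2 3]
Gen 5 (s2^-1): strand 4 crosses under strand 2. Perm now: [1 2 4 3]
Gen 6 (s1): strand 1 crosses over strand 2. Perm now: [2 1 4 3]

Answer: 2 1 4 3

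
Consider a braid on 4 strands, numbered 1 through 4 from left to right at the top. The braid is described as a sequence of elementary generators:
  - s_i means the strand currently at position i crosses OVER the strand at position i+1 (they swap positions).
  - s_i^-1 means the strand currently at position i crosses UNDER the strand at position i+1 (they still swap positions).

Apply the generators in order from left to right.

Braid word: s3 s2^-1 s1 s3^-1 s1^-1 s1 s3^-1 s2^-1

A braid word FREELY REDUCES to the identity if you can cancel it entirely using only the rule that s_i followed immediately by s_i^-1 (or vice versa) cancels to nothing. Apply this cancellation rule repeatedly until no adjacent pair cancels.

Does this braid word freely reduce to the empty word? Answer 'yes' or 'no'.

Gen 1 (s3): push. Stack: [s3]
Gen 2 (s2^-1): push. Stack: [s3 s2^-1]
Gen 3 (s1): push. Stack: [s3 s2^-1 s1]
Gen 4 (s3^-1): push. Stack: [s3 s2^-1 s1 s3^-1]
Gen 5 (s1^-1): push. Stack: [s3 s2^-1 s1 s3^-1 s1^-1]
Gen 6 (s1): cancels prior s1^-1. Stack: [s3 s2^-1 s1 s3^-1]
Gen 7 (s3^-1): push. Stack: [s3 s2^-1 s1 s3^-1 s3^-1]
Gen 8 (s2^-1): push. Stack: [s3 s2^-1 s1 s3^-1 s3^-1 s2^-1]
Reduced word: s3 s2^-1 s1 s3^-1 s3^-1 s2^-1

Answer: no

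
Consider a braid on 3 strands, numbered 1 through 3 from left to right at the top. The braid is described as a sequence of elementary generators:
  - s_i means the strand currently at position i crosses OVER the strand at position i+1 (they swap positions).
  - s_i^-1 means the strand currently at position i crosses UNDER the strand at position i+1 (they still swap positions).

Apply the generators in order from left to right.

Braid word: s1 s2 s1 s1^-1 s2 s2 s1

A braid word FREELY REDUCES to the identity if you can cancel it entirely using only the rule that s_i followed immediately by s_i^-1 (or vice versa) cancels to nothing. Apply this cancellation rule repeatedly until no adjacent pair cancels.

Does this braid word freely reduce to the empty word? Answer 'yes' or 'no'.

Answer: no

Derivation:
Gen 1 (s1): push. Stack: [s1]
Gen 2 (s2): push. Stack: [s1 s2]
Gen 3 (s1): push. Stack: [s1 s2 s1]
Gen 4 (s1^-1): cancels prior s1. Stack: [s1 s2]
Gen 5 (s2): push. Stack: [s1 s2 s2]
Gen 6 (s2): push. Stack: [s1 s2 s2 s2]
Gen 7 (s1): push. Stack: [s1 s2 s2 s2 s1]
Reduced word: s1 s2 s2 s2 s1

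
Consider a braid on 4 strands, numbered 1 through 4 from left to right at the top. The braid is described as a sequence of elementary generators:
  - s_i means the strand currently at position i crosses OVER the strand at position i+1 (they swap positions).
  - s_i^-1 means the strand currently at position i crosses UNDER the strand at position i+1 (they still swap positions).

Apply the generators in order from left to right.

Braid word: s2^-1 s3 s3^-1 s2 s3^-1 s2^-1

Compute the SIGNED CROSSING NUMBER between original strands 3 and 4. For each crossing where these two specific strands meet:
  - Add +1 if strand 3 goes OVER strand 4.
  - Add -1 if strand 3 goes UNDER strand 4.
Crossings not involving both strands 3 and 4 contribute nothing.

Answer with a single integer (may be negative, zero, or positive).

Answer: -1

Derivation:
Gen 1: crossing 2x3. Both 3&4? no. Sum: 0
Gen 2: crossing 2x4. Both 3&4? no. Sum: 0
Gen 3: crossing 4x2. Both 3&4? no. Sum: 0
Gen 4: crossing 3x2. Both 3&4? no. Sum: 0
Gen 5: 3 under 4. Both 3&4? yes. Contrib: -1. Sum: -1
Gen 6: crossing 2x4. Both 3&4? no. Sum: -1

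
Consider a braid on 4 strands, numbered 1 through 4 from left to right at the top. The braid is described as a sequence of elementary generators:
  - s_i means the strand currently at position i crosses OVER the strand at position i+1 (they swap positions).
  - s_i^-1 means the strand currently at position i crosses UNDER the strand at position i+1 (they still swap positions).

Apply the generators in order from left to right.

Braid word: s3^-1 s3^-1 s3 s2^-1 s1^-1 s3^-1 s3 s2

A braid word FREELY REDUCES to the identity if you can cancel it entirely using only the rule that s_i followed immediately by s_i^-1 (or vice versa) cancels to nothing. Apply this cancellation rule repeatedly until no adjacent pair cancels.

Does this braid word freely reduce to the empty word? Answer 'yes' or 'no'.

Answer: no

Derivation:
Gen 1 (s3^-1): push. Stack: [s3^-1]
Gen 2 (s3^-1): push. Stack: [s3^-1 s3^-1]
Gen 3 (s3): cancels prior s3^-1. Stack: [s3^-1]
Gen 4 (s2^-1): push. Stack: [s3^-1 s2^-1]
Gen 5 (s1^-1): push. Stack: [s3^-1 s2^-1 s1^-1]
Gen 6 (s3^-1): push. Stack: [s3^-1 s2^-1 s1^-1 s3^-1]
Gen 7 (s3): cancels prior s3^-1. Stack: [s3^-1 s2^-1 s1^-1]
Gen 8 (s2): push. Stack: [s3^-1 s2^-1 s1^-1 s2]
Reduced word: s3^-1 s2^-1 s1^-1 s2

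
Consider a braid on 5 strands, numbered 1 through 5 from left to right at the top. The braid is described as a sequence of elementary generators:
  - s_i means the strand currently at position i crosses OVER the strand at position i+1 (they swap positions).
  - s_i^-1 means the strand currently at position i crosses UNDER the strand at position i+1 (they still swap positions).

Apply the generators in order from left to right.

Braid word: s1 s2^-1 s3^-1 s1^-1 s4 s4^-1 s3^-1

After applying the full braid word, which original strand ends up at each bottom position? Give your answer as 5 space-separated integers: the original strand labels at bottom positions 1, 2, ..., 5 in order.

Gen 1 (s1): strand 1 crosses over strand 2. Perm now: [2 1 3 4 5]
Gen 2 (s2^-1): strand 1 crosses under strand 3. Perm now: [2 3 1 4 5]
Gen 3 (s3^-1): strand 1 crosses under strand 4. Perm now: [2 3 4 1 5]
Gen 4 (s1^-1): strand 2 crosses under strand 3. Perm now: [3 2 4 1 5]
Gen 5 (s4): strand 1 crosses over strand 5. Perm now: [3 2 4 5 1]
Gen 6 (s4^-1): strand 5 crosses under strand 1. Perm now: [3 2 4 1 5]
Gen 7 (s3^-1): strand 4 crosses under strand 1. Perm now: [3 2 1 4 5]

Answer: 3 2 1 4 5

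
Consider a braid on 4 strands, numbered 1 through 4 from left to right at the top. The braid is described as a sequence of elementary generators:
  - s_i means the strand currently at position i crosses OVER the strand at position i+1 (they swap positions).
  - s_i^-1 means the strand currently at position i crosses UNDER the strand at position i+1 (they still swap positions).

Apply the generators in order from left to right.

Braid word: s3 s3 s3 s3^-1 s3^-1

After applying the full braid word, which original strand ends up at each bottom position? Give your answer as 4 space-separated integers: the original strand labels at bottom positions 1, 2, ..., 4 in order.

Gen 1 (s3): strand 3 crosses over strand 4. Perm now: [1 2 4 3]
Gen 2 (s3): strand 4 crosses over strand 3. Perm now: [1 2 3 4]
Gen 3 (s3): strand 3 crosses over strand 4. Perm now: [1 2 4 3]
Gen 4 (s3^-1): strand 4 crosses under strand 3. Perm now: [1 2 3 4]
Gen 5 (s3^-1): strand 3 crosses under strand 4. Perm now: [1 2 4 3]

Answer: 1 2 4 3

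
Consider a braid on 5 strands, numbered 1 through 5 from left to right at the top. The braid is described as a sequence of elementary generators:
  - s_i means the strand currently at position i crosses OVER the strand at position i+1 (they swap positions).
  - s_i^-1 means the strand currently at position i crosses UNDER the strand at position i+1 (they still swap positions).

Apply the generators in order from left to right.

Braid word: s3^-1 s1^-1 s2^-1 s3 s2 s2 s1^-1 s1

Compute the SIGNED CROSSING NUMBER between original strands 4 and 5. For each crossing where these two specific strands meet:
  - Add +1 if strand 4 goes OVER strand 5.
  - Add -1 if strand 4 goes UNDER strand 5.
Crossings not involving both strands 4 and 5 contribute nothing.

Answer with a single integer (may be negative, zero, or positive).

Answer: 0

Derivation:
Gen 1: crossing 3x4. Both 4&5? no. Sum: 0
Gen 2: crossing 1x2. Both 4&5? no. Sum: 0
Gen 3: crossing 1x4. Both 4&5? no. Sum: 0
Gen 4: crossing 1x3. Both 4&5? no. Sum: 0
Gen 5: crossing 4x3. Both 4&5? no. Sum: 0
Gen 6: crossing 3x4. Both 4&5? no. Sum: 0
Gen 7: crossing 2x4. Both 4&5? no. Sum: 0
Gen 8: crossing 4x2. Both 4&5? no. Sum: 0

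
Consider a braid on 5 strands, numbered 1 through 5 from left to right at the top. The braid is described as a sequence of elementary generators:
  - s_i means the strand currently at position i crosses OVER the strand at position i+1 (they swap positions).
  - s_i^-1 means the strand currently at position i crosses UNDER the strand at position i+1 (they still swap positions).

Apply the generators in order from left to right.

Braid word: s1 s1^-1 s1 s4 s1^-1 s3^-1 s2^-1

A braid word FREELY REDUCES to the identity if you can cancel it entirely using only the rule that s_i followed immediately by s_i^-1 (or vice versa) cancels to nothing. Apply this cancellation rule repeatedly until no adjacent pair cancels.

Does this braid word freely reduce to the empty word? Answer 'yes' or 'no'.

Answer: no

Derivation:
Gen 1 (s1): push. Stack: [s1]
Gen 2 (s1^-1): cancels prior s1. Stack: []
Gen 3 (s1): push. Stack: [s1]
Gen 4 (s4): push. Stack: [s1 s4]
Gen 5 (s1^-1): push. Stack: [s1 s4 s1^-1]
Gen 6 (s3^-1): push. Stack: [s1 s4 s1^-1 s3^-1]
Gen 7 (s2^-1): push. Stack: [s1 s4 s1^-1 s3^-1 s2^-1]
Reduced word: s1 s4 s1^-1 s3^-1 s2^-1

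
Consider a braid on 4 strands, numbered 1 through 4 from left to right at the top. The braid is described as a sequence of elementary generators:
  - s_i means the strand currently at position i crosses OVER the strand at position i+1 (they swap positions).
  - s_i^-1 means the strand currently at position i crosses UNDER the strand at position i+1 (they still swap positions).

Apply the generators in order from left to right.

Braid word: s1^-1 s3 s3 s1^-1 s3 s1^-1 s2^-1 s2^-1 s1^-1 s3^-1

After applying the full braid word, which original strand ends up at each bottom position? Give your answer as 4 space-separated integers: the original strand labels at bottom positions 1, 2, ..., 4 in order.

Answer: 1 2 3 4

Derivation:
Gen 1 (s1^-1): strand 1 crosses under strand 2. Perm now: [2 1 3 4]
Gen 2 (s3): strand 3 crosses over strand 4. Perm now: [2 1 4 3]
Gen 3 (s3): strand 4 crosses over strand 3. Perm now: [2 1 3 4]
Gen 4 (s1^-1): strand 2 crosses under strand 1. Perm now: [1 2 3 4]
Gen 5 (s3): strand 3 crosses over strand 4. Perm now: [1 2 4 3]
Gen 6 (s1^-1): strand 1 crosses under strand 2. Perm now: [2 1 4 3]
Gen 7 (s2^-1): strand 1 crosses under strand 4. Perm now: [2 4 1 3]
Gen 8 (s2^-1): strand 4 crosses under strand 1. Perm now: [2 1 4 3]
Gen 9 (s1^-1): strand 2 crosses under strand 1. Perm now: [1 2 4 3]
Gen 10 (s3^-1): strand 4 crosses under strand 3. Perm now: [1 2 3 4]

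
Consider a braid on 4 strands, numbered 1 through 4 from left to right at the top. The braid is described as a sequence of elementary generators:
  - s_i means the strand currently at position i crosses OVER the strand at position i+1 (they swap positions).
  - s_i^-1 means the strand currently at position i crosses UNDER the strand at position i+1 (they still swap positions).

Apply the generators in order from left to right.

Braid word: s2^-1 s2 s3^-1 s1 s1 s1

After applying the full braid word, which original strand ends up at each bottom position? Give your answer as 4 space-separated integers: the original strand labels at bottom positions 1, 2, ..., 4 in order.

Gen 1 (s2^-1): strand 2 crosses under strand 3. Perm now: [1 3 2 4]
Gen 2 (s2): strand 3 crosses over strand 2. Perm now: [1 2 3 4]
Gen 3 (s3^-1): strand 3 crosses under strand 4. Perm now: [1 2 4 3]
Gen 4 (s1): strand 1 crosses over strand 2. Perm now: [2 1 4 3]
Gen 5 (s1): strand 2 crosses over strand 1. Perm now: [1 2 4 3]
Gen 6 (s1): strand 1 crosses over strand 2. Perm now: [2 1 4 3]

Answer: 2 1 4 3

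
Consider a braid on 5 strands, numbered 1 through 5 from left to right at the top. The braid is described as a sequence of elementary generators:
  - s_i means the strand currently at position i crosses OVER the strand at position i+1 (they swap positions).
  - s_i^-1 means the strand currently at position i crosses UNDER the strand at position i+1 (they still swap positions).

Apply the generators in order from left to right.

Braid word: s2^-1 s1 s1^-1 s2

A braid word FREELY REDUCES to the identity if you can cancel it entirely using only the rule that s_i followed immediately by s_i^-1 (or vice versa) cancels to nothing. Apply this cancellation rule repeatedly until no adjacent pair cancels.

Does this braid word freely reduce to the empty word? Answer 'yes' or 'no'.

Answer: yes

Derivation:
Gen 1 (s2^-1): push. Stack: [s2^-1]
Gen 2 (s1): push. Stack: [s2^-1 s1]
Gen 3 (s1^-1): cancels prior s1. Stack: [s2^-1]
Gen 4 (s2): cancels prior s2^-1. Stack: []
Reduced word: (empty)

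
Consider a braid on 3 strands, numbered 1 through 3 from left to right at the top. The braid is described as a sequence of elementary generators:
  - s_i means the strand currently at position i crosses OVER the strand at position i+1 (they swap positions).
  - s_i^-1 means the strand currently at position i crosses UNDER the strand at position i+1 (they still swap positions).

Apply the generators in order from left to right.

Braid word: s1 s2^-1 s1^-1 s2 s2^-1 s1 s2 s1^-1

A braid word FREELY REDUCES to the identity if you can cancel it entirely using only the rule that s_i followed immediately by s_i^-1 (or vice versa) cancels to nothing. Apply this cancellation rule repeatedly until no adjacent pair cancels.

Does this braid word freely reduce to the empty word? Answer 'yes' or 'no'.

Gen 1 (s1): push. Stack: [s1]
Gen 2 (s2^-1): push. Stack: [s1 s2^-1]
Gen 3 (s1^-1): push. Stack: [s1 s2^-1 s1^-1]
Gen 4 (s2): push. Stack: [s1 s2^-1 s1^-1 s2]
Gen 5 (s2^-1): cancels prior s2. Stack: [s1 s2^-1 s1^-1]
Gen 6 (s1): cancels prior s1^-1. Stack: [s1 s2^-1]
Gen 7 (s2): cancels prior s2^-1. Stack: [s1]
Gen 8 (s1^-1): cancels prior s1. Stack: []
Reduced word: (empty)

Answer: yes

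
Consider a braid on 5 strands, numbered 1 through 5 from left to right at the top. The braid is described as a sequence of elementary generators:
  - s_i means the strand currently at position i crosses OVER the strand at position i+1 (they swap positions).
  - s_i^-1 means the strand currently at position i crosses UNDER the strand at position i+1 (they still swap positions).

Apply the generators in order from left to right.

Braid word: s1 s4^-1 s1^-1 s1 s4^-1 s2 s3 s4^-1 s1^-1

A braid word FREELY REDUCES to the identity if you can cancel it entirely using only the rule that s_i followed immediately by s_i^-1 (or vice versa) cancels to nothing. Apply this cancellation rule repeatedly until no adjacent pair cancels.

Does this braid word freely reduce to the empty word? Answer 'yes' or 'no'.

Answer: no

Derivation:
Gen 1 (s1): push. Stack: [s1]
Gen 2 (s4^-1): push. Stack: [s1 s4^-1]
Gen 3 (s1^-1): push. Stack: [s1 s4^-1 s1^-1]
Gen 4 (s1): cancels prior s1^-1. Stack: [s1 s4^-1]
Gen 5 (s4^-1): push. Stack: [s1 s4^-1 s4^-1]
Gen 6 (s2): push. Stack: [s1 s4^-1 s4^-1 s2]
Gen 7 (s3): push. Stack: [s1 s4^-1 s4^-1 s2 s3]
Gen 8 (s4^-1): push. Stack: [s1 s4^-1 s4^-1 s2 s3 s4^-1]
Gen 9 (s1^-1): push. Stack: [s1 s4^-1 s4^-1 s2 s3 s4^-1 s1^-1]
Reduced word: s1 s4^-1 s4^-1 s2 s3 s4^-1 s1^-1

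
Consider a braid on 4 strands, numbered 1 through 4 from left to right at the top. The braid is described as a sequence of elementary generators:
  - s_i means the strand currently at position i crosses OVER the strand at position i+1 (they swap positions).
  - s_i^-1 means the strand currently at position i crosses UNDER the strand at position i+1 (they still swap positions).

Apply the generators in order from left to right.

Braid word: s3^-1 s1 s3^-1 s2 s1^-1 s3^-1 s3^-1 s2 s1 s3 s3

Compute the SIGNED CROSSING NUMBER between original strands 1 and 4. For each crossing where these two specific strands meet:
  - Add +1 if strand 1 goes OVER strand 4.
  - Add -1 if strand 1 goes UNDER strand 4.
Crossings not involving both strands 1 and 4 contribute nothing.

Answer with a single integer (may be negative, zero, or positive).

Answer: 0

Derivation:
Gen 1: crossing 3x4. Both 1&4? no. Sum: 0
Gen 2: crossing 1x2. Both 1&4? no. Sum: 0
Gen 3: crossing 4x3. Both 1&4? no. Sum: 0
Gen 4: crossing 1x3. Both 1&4? no. Sum: 0
Gen 5: crossing 2x3. Both 1&4? no. Sum: 0
Gen 6: 1 under 4. Both 1&4? yes. Contrib: -1. Sum: -1
Gen 7: 4 under 1. Both 1&4? yes. Contrib: +1. Sum: 0
Gen 8: crossing 2x1. Both 1&4? no. Sum: 0
Gen 9: crossing 3x1. Both 1&4? no. Sum: 0
Gen 10: crossing 2x4. Both 1&4? no. Sum: 0
Gen 11: crossing 4x2. Both 1&4? no. Sum: 0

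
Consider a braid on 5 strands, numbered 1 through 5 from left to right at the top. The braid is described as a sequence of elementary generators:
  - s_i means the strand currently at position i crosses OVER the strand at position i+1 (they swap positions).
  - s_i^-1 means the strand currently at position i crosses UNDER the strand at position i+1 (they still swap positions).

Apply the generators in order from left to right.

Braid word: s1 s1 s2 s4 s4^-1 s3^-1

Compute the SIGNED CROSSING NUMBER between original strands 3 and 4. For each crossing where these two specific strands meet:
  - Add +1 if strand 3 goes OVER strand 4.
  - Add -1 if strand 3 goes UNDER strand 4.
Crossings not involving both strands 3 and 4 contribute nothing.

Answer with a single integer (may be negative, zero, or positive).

Gen 1: crossing 1x2. Both 3&4? no. Sum: 0
Gen 2: crossing 2x1. Both 3&4? no. Sum: 0
Gen 3: crossing 2x3. Both 3&4? no. Sum: 0
Gen 4: crossing 4x5. Both 3&4? no. Sum: 0
Gen 5: crossing 5x4. Both 3&4? no. Sum: 0
Gen 6: crossing 2x4. Both 3&4? no. Sum: 0

Answer: 0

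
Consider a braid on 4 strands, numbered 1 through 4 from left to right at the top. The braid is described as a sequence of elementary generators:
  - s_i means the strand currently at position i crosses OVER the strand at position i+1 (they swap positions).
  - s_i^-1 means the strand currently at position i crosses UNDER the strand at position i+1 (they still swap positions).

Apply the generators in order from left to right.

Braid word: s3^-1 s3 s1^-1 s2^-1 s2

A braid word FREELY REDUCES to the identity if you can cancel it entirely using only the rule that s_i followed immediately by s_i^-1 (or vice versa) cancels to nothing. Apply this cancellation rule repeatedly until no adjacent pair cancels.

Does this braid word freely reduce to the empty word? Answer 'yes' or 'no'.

Gen 1 (s3^-1): push. Stack: [s3^-1]
Gen 2 (s3): cancels prior s3^-1. Stack: []
Gen 3 (s1^-1): push. Stack: [s1^-1]
Gen 4 (s2^-1): push. Stack: [s1^-1 s2^-1]
Gen 5 (s2): cancels prior s2^-1. Stack: [s1^-1]
Reduced word: s1^-1

Answer: no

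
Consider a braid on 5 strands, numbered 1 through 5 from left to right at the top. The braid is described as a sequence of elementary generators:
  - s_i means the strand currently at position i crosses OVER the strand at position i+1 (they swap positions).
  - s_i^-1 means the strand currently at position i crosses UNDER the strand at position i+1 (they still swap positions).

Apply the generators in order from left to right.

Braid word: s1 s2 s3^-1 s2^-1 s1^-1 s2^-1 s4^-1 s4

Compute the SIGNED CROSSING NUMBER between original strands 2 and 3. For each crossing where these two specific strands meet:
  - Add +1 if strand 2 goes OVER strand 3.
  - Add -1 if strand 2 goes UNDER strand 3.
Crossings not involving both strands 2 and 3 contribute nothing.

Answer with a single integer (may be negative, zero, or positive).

Gen 1: crossing 1x2. Both 2&3? no. Sum: 0
Gen 2: crossing 1x3. Both 2&3? no. Sum: 0
Gen 3: crossing 1x4. Both 2&3? no. Sum: 0
Gen 4: crossing 3x4. Both 2&3? no. Sum: 0
Gen 5: crossing 2x4. Both 2&3? no. Sum: 0
Gen 6: 2 under 3. Both 2&3? yes. Contrib: -1. Sum: -1
Gen 7: crossing 1x5. Both 2&3? no. Sum: -1
Gen 8: crossing 5x1. Both 2&3? no. Sum: -1

Answer: -1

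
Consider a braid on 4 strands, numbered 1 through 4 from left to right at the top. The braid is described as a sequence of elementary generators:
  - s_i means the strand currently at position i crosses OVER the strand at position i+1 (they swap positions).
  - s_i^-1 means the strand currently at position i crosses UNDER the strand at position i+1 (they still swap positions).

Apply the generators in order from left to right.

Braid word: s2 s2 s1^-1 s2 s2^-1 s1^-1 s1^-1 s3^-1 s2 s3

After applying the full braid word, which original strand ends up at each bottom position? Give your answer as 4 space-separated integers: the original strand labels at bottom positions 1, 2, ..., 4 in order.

Answer: 2 4 3 1

Derivation:
Gen 1 (s2): strand 2 crosses over strand 3. Perm now: [1 3 2 4]
Gen 2 (s2): strand 3 crosses over strand 2. Perm now: [1 2 3 4]
Gen 3 (s1^-1): strand 1 crosses under strand 2. Perm now: [2 1 3 4]
Gen 4 (s2): strand 1 crosses over strand 3. Perm now: [2 3 1 4]
Gen 5 (s2^-1): strand 3 crosses under strand 1. Perm now: [2 1 3 4]
Gen 6 (s1^-1): strand 2 crosses under strand 1. Perm now: [1 2 3 4]
Gen 7 (s1^-1): strand 1 crosses under strand 2. Perm now: [2 1 3 4]
Gen 8 (s3^-1): strand 3 crosses under strand 4. Perm now: [2 1 4 3]
Gen 9 (s2): strand 1 crosses over strand 4. Perm now: [2 4 1 3]
Gen 10 (s3): strand 1 crosses over strand 3. Perm now: [2 4 3 1]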